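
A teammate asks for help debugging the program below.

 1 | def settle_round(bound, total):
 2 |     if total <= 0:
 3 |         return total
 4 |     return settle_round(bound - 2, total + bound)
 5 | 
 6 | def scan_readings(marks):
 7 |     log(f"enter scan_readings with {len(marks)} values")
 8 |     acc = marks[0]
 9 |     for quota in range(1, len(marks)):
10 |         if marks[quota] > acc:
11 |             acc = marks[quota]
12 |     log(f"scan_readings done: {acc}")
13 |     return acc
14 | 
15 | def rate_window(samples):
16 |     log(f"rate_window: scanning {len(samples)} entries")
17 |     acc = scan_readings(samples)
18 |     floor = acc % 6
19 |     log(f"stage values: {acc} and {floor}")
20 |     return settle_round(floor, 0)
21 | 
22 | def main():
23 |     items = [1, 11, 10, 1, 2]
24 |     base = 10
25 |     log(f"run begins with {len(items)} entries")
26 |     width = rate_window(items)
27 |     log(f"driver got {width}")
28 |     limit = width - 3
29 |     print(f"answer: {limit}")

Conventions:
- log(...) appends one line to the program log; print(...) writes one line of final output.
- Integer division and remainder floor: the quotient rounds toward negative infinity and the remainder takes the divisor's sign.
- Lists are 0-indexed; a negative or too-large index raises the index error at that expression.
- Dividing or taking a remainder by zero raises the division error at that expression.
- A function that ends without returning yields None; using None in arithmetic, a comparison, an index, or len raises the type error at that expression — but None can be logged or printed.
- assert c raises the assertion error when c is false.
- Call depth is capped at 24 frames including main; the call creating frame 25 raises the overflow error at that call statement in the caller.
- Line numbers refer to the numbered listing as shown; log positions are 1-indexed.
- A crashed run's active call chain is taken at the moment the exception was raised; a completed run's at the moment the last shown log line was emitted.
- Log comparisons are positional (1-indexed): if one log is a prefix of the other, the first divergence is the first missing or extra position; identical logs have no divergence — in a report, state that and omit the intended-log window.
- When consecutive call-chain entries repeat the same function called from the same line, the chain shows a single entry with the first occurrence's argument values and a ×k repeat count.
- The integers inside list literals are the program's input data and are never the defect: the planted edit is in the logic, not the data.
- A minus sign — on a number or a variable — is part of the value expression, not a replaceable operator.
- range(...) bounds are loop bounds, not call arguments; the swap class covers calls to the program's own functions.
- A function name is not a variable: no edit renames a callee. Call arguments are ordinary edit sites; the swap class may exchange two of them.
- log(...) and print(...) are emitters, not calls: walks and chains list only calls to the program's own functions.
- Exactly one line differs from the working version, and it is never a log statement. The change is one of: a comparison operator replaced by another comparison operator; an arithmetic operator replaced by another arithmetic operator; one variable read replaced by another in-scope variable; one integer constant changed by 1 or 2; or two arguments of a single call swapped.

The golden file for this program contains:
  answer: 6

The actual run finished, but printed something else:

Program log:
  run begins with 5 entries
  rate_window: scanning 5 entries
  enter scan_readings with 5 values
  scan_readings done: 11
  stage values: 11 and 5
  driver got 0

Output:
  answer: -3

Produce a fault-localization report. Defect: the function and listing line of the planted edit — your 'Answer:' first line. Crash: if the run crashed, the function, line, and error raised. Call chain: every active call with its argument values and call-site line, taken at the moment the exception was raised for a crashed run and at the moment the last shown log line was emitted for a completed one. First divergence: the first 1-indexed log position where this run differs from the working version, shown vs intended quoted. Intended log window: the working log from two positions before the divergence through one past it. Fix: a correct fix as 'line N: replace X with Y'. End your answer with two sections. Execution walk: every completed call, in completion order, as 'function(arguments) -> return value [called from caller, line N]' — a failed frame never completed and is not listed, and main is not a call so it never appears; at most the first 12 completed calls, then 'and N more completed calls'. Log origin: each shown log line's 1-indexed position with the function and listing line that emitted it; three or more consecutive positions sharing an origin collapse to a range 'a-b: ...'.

Answer: the defect is in settle_round at line 2.
Core observation: Everything matches until log position 6, which reads 'driver got 0' in place of 'driver got 9'.
Call chain: main.
First divergence: at position 6 the run shows 'driver got 0' where the working version logs 'driver got 9'.
Intended log window:
  4: scan_readings done: 11
  5: stage values: 11 and 5
  6: driver got 9
Execution walk:
  scan_readings([1, 11, 10, 1, 2]) -> 11  [called from rate_window, line 17]
  settle_round(5, 0) -> 0  [called from rate_window, line 20]
  rate_window([1, 11, 10, 1, 2]) -> 0  [called from main, line 26]
Log origin:
  1: from main, line 25
  2: from rate_window, line 16
  3: from scan_readings, line 7
  4: from scan_readings, line 12
  5: from rate_window, line 19
  6: from main, line 27
A correct fix: line 2: replace `total` with `bound`.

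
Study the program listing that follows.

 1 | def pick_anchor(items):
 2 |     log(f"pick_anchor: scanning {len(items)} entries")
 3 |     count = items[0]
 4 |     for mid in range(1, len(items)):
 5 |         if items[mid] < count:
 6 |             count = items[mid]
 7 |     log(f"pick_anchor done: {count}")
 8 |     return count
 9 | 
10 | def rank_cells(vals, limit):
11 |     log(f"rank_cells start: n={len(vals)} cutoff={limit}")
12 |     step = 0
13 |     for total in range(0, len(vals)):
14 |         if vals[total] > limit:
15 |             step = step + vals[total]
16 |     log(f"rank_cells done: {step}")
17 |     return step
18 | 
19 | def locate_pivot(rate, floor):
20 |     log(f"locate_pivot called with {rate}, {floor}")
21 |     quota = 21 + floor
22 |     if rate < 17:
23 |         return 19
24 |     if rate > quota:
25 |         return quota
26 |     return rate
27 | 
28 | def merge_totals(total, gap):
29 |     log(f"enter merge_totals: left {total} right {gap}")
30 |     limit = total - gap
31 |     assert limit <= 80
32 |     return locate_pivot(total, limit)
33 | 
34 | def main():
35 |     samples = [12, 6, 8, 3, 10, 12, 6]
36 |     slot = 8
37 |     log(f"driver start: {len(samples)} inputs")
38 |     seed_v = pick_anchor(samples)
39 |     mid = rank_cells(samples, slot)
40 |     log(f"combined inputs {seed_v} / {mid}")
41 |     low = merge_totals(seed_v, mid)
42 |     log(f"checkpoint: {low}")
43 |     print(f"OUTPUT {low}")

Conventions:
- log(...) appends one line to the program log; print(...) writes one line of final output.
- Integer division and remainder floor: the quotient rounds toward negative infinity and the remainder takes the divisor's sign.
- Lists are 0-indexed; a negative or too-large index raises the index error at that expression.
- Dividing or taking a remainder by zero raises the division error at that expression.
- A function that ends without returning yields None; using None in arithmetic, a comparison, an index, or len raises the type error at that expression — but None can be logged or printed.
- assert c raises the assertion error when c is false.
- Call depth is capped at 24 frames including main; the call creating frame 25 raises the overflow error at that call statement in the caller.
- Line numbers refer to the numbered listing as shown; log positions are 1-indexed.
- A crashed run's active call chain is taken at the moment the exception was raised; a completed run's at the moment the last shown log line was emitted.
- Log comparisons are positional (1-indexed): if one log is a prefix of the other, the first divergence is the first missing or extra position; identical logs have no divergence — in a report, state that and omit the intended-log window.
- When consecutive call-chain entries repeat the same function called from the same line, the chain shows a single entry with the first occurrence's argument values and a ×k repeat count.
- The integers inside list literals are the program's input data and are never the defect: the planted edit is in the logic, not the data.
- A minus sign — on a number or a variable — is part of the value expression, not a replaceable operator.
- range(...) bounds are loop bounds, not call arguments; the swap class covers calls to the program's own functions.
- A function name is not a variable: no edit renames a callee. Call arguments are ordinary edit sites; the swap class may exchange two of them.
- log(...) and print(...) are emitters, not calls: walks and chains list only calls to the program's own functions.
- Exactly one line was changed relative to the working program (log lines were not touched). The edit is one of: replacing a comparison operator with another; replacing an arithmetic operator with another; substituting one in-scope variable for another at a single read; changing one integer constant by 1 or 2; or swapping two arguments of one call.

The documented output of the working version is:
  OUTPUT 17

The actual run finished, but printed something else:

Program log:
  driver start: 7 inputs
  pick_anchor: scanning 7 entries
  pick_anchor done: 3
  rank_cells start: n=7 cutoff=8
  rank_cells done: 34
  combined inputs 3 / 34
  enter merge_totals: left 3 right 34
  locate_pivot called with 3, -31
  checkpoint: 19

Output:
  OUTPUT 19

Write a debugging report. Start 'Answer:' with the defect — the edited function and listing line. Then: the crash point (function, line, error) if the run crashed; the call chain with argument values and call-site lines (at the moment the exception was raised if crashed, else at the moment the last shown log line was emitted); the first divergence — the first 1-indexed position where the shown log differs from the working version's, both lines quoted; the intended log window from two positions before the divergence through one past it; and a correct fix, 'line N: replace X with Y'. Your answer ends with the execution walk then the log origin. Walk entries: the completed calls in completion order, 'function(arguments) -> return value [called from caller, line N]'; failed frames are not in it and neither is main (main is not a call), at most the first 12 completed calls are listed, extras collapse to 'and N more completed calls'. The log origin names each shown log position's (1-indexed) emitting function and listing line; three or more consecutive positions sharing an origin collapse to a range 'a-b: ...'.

Answer: the defect is in locate_pivot at line 23.
Key observation: Log line 9 is where behavior first shows: 'checkpoint: 19' appears instead of 'checkpoint: 17'.
Call chain: main.
First divergence: at position 9 the run shows 'checkpoint: 19' where the working version logs 'checkpoint: 17'.
Intended log window:
  7: enter merge_totals: left 3 right 34
  8: locate_pivot called with 3, -31
  9: checkpoint: 17
Execution walk:
  pick_anchor([12, 6, 8, 3, 10, 12, 6]) -> 3  [called from main, line 38]
  rank_cells([12, 6, 8, 3, 10, 12, 6], 8) -> 34  [called from main, line 39]
  locate_pivot(3, -31) -> 19  [called from merge_totals, line 32]
  merge_totals(3, 34) -> 19  [called from main, line 41]
Log line origins:
  1: logged in main at line 37
  2: logged in pick_anchor at line 2
  3: logged in pick_anchor at line 7
  4: logged in rank_cells at line 11
  5: logged in rank_cells at line 16
  6: logged in main at line 40
  7: logged in merge_totals at line 29
  8: logged in locate_pivot at line 20
  9: logged in main at line 42
A correct fix: line 23: replace `19` with `17`.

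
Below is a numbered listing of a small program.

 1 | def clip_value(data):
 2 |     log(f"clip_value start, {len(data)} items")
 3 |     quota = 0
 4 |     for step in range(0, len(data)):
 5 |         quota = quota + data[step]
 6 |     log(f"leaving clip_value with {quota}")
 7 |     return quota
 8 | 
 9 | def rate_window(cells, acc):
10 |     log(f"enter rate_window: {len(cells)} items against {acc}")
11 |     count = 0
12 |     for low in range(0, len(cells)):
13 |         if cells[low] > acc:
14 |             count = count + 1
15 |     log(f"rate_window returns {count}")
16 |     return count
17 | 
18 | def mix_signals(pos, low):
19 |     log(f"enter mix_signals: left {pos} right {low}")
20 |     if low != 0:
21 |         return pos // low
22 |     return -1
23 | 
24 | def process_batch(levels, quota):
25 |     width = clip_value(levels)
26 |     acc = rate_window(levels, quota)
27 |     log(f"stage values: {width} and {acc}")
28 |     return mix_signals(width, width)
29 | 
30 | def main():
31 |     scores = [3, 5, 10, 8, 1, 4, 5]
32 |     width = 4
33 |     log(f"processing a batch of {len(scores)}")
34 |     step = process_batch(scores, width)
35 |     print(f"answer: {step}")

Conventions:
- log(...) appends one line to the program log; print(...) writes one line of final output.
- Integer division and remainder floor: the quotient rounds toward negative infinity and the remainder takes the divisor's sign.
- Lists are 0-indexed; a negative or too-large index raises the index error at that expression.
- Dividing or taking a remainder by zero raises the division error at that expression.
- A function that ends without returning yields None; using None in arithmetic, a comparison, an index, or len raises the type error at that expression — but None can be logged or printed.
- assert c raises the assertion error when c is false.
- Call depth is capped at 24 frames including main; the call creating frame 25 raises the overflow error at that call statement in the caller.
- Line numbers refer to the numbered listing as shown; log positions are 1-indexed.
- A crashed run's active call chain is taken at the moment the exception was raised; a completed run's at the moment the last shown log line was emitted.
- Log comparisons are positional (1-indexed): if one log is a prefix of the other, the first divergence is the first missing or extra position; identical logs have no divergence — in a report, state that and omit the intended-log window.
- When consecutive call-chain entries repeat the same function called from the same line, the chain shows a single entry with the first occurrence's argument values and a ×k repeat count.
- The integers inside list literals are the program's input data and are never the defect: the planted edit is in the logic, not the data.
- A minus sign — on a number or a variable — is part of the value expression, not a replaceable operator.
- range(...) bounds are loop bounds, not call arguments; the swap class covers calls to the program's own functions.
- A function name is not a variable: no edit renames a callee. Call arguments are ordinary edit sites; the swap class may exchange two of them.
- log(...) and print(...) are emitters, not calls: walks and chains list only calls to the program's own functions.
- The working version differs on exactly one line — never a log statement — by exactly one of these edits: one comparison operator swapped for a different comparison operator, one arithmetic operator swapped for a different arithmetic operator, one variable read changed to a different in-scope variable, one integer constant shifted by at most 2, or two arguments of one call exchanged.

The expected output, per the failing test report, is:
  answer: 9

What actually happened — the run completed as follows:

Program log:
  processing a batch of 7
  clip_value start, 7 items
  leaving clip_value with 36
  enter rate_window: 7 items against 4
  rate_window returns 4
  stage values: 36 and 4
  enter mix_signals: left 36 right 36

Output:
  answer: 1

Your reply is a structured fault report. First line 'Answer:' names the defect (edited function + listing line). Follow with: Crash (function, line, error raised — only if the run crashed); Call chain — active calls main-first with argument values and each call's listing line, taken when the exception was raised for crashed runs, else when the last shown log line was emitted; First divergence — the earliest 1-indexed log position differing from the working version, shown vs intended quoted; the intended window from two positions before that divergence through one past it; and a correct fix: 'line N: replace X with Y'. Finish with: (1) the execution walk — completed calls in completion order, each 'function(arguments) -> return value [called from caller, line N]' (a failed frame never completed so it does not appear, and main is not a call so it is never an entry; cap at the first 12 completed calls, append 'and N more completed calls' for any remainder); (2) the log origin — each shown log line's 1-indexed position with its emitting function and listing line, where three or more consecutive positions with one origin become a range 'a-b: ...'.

Answer: the defect is in process_batch at line 28.
The tell: Position 7 is the first bad log line: 'enter mix_signals: left 36 right 36' should read 'enter mix_signals: left 36 right 4'.
Call chain: main -> process_batch([3, 5, 10, 8, 1, 4, 5], 4) (called at line 34) -> mix_signals(36, 36) (called at line 28).
First divergence: position 7 — shown 'enter mix_signals: left 36 right 36', intended 'enter mix_signals: left 36 right 4'.
Intended log window:
  5: rate_window returns 4
  6: stage values: 36 and 4
  7: enter mix_signals: left 36 right 4
Execution walk:
  clip_value([3, 5, 10, 8, 1, 4, 5]) -> 36  [called from process_batch, line 25]
  rate_window([3, 5, 10, 8, 1, 4, 5], 4) -> 4  [called from process_batch, line 26]
  mix_signals(36, 36) -> 1  [called from process_batch, line 28]
  process_batch([3, 5, 10, 8, 1, 4, 5], 4) -> 1  [called from main, line 34]
Log origins:
  1 — main, line 33
  2 — clip_value, line 2
  3 — clip_value, line 6
  4 — rate_window, line 10
  5 — rate_window, line 15
  6 — process_batch, line 27
  7 — mix_signals, line 19
A correct fix: line 28: replace `mix_signals(width, width)` with `mix_signals(width, acc)`.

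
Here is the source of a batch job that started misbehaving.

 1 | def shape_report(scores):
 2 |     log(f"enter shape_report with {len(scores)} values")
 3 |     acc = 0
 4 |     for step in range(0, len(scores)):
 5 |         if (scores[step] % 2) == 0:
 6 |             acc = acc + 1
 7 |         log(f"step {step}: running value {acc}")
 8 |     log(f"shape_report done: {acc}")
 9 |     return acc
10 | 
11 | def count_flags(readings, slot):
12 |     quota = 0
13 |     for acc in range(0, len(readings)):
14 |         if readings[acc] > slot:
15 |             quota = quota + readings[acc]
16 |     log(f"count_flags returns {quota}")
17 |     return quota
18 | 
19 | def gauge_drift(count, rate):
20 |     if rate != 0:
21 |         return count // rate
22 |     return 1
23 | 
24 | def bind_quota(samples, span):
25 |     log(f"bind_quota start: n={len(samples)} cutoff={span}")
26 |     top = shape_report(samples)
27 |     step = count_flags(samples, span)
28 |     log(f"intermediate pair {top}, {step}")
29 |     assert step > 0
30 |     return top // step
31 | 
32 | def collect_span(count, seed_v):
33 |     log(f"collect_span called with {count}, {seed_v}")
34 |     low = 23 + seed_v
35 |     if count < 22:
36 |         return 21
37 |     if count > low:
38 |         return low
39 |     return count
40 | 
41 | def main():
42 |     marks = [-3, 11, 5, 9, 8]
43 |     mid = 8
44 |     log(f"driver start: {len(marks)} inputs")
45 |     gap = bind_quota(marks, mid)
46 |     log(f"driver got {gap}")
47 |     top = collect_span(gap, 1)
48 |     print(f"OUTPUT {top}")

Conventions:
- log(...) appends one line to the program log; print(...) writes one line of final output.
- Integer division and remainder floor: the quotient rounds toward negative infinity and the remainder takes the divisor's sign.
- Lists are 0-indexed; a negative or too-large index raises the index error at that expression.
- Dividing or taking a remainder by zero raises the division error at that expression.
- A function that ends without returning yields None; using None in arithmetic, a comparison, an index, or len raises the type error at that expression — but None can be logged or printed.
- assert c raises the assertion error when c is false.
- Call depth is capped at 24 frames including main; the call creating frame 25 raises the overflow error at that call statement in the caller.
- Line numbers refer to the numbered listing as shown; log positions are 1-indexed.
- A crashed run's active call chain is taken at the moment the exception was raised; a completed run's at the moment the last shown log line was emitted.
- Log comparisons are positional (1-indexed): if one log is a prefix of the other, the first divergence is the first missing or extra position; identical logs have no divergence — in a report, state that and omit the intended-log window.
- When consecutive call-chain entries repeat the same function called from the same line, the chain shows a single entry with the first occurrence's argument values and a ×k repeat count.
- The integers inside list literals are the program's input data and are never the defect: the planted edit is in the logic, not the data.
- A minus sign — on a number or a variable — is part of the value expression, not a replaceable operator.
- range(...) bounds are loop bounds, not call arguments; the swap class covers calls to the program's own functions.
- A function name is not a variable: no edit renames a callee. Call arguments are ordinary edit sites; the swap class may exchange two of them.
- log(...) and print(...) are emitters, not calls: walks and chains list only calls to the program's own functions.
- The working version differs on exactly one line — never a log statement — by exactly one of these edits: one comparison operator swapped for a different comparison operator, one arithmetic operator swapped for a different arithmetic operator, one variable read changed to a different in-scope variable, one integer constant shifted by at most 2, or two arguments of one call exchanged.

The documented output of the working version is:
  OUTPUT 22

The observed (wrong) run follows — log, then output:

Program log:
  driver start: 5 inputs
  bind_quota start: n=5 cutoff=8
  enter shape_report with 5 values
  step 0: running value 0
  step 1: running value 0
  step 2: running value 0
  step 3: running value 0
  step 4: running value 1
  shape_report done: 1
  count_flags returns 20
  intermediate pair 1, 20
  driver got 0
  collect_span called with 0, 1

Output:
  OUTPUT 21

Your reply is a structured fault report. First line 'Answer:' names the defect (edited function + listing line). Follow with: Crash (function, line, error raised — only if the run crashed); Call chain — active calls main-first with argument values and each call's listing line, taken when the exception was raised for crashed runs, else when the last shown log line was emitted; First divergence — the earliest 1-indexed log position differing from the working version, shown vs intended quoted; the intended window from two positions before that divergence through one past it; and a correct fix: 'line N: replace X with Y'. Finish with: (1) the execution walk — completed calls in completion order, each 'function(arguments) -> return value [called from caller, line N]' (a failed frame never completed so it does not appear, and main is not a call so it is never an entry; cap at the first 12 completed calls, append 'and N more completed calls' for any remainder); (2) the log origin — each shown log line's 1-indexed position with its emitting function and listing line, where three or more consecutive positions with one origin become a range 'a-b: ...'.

Answer: the defect is in collect_span at line 36.
Key fact: The two runs log identically and part ways only at the printed values.
Call chain: main -> collect_span(0, 1) (called at line 47).
First divergence: there is none — every log position agrees.
Execution walk:
  shape_report([-3, 11, 5, 9, 8]) -> 1  [called from bind_quota, line 26]
  count_flags([-3, 11, 5, 9, 8], 8) -> 20  [called from bind_quota, line 27]
  bind_quota([-3, 11, 5, 9, 8], 8) -> 0  [called from main, line 45]
  collect_span(0, 1) -> 21  [called from main, line 47]
Log line origins:
  1: from main, line 44
  2: from bind_quota, line 25
  3: from shape_report, line 2
  4-8: from shape_report, line 7
  9: from shape_report, line 8
  10: from count_flags, line 16
  11: from bind_quota, line 28
  12: from main, line 46
  13: from collect_span, line 33
A correct fix: line 36: replace `21` with `22`.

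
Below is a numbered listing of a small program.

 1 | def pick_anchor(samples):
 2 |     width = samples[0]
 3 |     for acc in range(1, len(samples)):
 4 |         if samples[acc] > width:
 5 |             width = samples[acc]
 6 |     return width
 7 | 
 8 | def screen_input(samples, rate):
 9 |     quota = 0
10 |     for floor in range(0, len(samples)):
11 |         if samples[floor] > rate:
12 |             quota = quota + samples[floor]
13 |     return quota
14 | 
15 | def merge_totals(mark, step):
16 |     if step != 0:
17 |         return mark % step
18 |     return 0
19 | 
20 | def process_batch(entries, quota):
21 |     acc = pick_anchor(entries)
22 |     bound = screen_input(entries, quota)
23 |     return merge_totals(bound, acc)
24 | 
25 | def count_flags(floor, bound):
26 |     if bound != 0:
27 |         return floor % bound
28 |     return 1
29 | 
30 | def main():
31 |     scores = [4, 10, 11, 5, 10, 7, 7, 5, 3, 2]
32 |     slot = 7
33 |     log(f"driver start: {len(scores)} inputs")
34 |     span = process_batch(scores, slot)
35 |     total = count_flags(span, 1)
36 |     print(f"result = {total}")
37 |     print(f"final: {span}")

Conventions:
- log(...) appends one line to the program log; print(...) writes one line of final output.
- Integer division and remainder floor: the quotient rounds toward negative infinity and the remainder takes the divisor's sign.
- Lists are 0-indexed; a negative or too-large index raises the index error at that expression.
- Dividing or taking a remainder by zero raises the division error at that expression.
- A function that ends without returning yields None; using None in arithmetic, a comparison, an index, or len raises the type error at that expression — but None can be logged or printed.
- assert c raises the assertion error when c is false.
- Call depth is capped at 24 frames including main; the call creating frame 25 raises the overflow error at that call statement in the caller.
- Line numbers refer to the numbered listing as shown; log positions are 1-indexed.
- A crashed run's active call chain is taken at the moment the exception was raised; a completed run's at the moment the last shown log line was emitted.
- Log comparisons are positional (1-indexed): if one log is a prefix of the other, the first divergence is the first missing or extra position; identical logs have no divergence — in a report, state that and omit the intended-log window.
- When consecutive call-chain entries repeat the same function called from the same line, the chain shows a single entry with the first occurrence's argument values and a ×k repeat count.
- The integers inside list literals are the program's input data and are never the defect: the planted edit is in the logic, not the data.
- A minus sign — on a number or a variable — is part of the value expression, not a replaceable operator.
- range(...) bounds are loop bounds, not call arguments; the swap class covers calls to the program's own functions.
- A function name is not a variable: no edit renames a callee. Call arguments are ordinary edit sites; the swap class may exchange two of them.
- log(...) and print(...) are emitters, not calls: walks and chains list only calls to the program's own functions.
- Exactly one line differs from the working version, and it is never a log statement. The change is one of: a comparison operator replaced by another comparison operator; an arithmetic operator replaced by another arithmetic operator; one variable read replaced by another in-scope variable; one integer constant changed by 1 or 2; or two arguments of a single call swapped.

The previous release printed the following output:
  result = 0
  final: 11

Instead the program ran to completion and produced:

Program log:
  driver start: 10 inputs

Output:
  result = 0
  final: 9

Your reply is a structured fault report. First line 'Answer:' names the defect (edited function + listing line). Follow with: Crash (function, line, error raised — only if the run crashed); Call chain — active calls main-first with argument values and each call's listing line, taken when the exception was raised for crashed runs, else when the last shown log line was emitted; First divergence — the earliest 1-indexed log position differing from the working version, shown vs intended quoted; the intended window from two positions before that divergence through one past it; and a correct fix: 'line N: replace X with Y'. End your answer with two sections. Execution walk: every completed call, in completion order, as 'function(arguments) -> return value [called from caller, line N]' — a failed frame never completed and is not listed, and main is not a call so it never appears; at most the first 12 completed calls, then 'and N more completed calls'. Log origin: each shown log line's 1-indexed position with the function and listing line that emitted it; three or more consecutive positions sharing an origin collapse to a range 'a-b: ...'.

Answer: the defect is in process_batch at line 23.
Key fact: No log line changed; the fault shows up purely in the output.
Call chain: main.
First divergence: none (the log streams are identical).
Execution walk:
  pick_anchor([4, 10, 11, 5, 10, 7, 7, 5, 3, 2]) -> 11  [called from process_batch, line 21]
  screen_input([4, 10, 11, 5, 10, 7, 7, 5, 3, 2], 7) -> 31  [called from process_batch, line 22]
  merge_totals(31, 11) -> 9  [called from process_batch, line 23]
  process_batch([4, 10, 11, 5, 10, 7, 7, 5, 3, 2], 7) -> 9  [called from main, line 34]
  count_flags(9, 1) -> 0  [called from main, line 35]
Log line origins:
  1: logged in main at line 33
A correct fix: line 23: replace `merge_totals(bound, acc)` with `merge_totals(acc, bound)`.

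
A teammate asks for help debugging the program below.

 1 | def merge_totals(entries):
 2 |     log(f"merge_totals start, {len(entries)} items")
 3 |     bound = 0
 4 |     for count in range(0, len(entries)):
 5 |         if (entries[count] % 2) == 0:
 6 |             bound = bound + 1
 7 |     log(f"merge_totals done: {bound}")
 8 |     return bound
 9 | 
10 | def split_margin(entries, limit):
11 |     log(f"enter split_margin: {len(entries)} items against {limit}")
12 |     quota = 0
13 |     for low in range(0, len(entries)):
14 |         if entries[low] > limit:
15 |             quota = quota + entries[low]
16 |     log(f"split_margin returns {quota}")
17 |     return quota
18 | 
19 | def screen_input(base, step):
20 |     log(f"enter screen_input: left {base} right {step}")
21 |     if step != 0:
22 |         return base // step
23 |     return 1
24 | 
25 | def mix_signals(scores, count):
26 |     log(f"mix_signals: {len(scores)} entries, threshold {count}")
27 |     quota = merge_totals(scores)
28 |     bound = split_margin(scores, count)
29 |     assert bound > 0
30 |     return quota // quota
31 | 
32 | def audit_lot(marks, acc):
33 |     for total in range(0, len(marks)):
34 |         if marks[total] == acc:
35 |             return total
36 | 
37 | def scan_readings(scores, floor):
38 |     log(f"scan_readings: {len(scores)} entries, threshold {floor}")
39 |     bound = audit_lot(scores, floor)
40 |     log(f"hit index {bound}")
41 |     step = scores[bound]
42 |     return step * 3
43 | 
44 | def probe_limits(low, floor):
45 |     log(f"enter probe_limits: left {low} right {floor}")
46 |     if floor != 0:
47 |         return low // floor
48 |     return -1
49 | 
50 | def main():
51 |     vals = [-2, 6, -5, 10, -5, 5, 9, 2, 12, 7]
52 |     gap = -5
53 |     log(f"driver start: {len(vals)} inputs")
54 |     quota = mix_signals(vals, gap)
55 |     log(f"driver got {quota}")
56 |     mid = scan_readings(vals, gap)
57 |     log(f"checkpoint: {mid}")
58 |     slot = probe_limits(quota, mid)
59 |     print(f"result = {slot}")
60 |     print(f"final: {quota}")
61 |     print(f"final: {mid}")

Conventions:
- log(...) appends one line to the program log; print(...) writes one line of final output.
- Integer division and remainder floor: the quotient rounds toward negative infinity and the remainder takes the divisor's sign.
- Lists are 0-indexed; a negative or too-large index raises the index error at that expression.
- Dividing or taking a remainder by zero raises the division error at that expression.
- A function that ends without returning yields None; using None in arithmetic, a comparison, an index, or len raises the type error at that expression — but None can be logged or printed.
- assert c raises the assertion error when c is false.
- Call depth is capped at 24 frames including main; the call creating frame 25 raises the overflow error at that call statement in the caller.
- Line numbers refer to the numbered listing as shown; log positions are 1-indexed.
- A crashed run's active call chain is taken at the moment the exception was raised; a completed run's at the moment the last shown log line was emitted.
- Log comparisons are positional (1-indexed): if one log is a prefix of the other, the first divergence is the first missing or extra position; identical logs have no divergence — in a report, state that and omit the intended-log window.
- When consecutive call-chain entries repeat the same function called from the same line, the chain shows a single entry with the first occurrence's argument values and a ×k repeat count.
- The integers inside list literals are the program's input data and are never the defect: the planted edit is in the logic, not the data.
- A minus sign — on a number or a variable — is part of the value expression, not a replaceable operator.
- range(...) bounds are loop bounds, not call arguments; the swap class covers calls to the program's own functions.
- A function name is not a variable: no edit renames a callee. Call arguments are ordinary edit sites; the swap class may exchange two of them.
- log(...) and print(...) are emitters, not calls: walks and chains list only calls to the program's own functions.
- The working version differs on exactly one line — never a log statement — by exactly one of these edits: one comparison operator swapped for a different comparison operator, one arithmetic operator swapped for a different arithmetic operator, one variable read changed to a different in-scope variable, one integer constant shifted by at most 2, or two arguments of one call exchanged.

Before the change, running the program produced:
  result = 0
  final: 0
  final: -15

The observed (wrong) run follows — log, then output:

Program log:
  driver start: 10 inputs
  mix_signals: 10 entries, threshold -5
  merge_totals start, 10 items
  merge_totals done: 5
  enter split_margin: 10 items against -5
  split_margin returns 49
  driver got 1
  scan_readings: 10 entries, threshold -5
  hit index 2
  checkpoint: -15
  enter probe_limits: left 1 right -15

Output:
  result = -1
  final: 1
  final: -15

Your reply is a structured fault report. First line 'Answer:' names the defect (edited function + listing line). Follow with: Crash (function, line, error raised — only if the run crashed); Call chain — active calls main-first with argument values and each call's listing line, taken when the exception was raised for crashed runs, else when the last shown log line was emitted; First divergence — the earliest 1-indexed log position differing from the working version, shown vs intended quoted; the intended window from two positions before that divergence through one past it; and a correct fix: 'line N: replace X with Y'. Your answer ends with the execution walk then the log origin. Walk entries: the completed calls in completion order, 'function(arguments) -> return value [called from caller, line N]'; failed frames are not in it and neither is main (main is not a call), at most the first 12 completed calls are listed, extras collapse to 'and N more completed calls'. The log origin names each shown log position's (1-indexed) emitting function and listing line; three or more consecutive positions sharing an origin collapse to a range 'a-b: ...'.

Answer: the defect is in mix_signals at line 30.
Key fact: Log line 7 is where behavior first shows: 'driver got 1' appears instead of 'driver got 0'.
Call chain: main -> probe_limits(1, -15) (called at line 58).
First divergence: at position 7 the run shows 'driver got 1' where the working version logs 'driver got 0'.
Intended log window:
  5: enter split_margin: 10 items against -5
  6: split_margin returns 49
  7: driver got 0
  8: scan_readings: 10 entries, threshold -5
Execution walk:
  merge_totals([-2, 6, -5, 10, -5, 5, 9, 2, 12, 7]) -> 5  [called from mix_signals, line 27]
  split_margin([-2, 6, -5, 10, -5, 5, 9, 2, 12, 7], -5) -> 49  [called from mix_signals, line 28]
  mix_signals([-2, 6, -5, 10, -5, 5, 9, 2, 12, 7], -5) -> 1  [called from main, line 54]
  audit_lot([-2, 6, -5, 10, -5, 5, 9, 2, 12, 7], -5) -> 2  [called from scan_readings, line 39]
  scan_readings([-2, 6, -5, 10, -5, 5, 9, 2, 12, 7], -5) -> -15  [called from main, line 56]
  probe_limits(1, -15) -> -1  [called from main, line 58]
Log origin:
  1: logged in main at line 53
  2: logged in mix_signals at line 26
  3: logged in merge_totals at line 2
  4: logged in merge_totals at line 7
  5: logged in split_margin at line 11
  6: logged in split_margin at line 16
  7: logged in main at line 55
  8: logged in scan_readings at line 38
  9: logged in scan_readings at line 40
  10: logged in main at line 57
  11: logged in probe_limits at line 45
A correct fix: line 30: replace `quota // quota` with `quota // bound`.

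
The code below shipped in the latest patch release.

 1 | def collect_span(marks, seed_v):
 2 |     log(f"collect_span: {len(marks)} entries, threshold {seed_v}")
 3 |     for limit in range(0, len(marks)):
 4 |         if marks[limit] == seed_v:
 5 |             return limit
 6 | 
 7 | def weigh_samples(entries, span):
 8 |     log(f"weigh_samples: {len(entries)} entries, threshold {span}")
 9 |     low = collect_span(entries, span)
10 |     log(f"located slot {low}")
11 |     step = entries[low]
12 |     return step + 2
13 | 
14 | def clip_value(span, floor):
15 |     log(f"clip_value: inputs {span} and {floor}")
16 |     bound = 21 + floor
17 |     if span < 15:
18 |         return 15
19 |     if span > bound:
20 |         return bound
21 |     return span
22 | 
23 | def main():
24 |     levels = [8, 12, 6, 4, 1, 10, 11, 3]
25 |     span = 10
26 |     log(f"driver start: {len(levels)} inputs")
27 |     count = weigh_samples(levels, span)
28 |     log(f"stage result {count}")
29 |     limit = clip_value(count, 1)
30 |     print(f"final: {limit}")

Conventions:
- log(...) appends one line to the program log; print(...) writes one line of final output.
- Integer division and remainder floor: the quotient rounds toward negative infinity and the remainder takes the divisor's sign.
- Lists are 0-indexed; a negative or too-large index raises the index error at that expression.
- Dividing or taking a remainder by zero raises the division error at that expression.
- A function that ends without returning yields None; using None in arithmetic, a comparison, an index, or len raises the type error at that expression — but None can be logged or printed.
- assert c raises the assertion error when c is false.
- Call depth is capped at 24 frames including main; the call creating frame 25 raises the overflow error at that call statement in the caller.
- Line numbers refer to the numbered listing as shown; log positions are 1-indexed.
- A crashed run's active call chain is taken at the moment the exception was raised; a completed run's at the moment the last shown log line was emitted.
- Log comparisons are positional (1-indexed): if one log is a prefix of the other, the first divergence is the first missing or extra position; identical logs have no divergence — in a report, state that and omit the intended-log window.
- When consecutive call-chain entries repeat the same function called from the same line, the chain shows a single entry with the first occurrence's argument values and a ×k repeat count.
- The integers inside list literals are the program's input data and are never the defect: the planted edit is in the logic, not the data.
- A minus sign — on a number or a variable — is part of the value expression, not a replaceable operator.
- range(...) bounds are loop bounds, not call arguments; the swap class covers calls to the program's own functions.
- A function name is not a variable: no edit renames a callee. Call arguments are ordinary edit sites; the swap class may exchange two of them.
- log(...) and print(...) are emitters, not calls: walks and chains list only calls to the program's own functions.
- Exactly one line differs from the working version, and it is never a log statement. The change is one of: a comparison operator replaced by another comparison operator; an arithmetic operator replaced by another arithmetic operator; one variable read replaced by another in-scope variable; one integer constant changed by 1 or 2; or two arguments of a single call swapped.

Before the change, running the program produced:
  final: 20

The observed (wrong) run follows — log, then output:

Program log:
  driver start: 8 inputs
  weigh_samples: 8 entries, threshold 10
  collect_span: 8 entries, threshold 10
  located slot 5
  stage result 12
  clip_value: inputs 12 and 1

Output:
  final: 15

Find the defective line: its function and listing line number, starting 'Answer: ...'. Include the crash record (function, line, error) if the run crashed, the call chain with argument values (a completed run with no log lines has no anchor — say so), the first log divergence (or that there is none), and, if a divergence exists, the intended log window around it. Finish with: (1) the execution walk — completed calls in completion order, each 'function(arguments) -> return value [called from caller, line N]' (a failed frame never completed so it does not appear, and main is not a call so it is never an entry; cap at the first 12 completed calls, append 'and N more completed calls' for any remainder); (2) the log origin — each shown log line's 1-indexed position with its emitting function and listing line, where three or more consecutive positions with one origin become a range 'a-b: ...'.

Answer: the defect is in weigh_samples at line 12.
Key observation: The earliest visible damage is log position 5 — 'stage result 12' rather than the intended 'stage result 20'.
Call chain: main -> clip_value(12, 1) (called at line 29).
First divergence: position 5; shown 'stage result 12' vs intended 'stage result 20'.
Intended log window:
  3: collect_span: 8 entries, threshold 10
  4: located slot 5
  5: stage result 20
  6: clip_value: inputs 20 and 1
Execution walk:
  collect_span([8, 12, 6, 4, 1, 10, 11, 3], 10) -> 5  [called from weigh_samples, line 9]
  weigh_samples([8, 12, 6, 4, 1, 10, 11, 3], 10) -> 12  [called from main, line 27]
  clip_value(12, 1) -> 15  [called from main, line 29]
Log origins:
  1: emitted by main (line 26)
  2: emitted by weigh_samples (line 8)
  3: emitted by collect_span (line 2)
  4: emitted by weigh_samples (line 10)
  5: emitted by main (line 28)
  6: emitted by clip_value (line 15)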